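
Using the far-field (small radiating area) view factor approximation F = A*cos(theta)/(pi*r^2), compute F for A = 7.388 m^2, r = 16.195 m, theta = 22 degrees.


cos(22 deg) = 0.92718
pi*r^2 = 823.97
F = 7.388 * 0.92718 / 823.97 = 0.0083134

0.0083134


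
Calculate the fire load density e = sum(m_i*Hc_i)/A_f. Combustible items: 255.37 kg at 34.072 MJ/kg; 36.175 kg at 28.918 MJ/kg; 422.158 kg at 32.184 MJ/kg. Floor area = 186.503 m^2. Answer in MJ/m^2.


Total energy = 255.37*34.072 + 36.175*28.918 + 422.158*32.184
= 8700.967 + 1046.109 + 13586.73
= 23333.81 MJ
e = 23333.81 / 186.503 = 125.11 MJ/m^2

125.11 MJ/m^2


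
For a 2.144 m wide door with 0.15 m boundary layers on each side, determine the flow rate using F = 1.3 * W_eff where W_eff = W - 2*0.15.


W_eff = 2.144 - 0.30 = 1.844 m
F = 1.3 * 1.844 = 2.3972 persons/s

2.3972 persons/s


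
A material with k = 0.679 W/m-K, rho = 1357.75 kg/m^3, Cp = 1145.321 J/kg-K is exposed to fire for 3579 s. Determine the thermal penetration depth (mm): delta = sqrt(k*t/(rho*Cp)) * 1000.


alpha = 0.679 / (1357.75 * 1145.321) = 4.3664e-07 m^2/s
alpha * t = 0.0015627
delta = sqrt(0.0015627) * 1000 = 39.531 mm

39.531 mm


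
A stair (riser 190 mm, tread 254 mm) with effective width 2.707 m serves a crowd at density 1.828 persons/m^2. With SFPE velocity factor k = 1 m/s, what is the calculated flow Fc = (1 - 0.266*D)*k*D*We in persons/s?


1 - 0.266*D = 1 - 0.266*1.828 = 0.51375
Fs = 0.51375 * 1 * 1.828 = 0.93914 persons/(s*m)
Fc = 0.93914 * 2.707 = 2.5422 persons/s

2.5422 persons/s


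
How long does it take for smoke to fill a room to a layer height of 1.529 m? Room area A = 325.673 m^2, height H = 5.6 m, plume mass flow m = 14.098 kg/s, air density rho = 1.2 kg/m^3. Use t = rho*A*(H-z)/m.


H - z = 4.071 m
t = 1.2 * 325.673 * 4.071 / 14.098 = 112.85 s

112.85 s


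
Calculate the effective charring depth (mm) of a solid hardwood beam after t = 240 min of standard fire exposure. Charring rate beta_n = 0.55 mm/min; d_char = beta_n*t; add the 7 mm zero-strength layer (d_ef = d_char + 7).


d_char = 0.55 * 240 = 132 mm
d_ef = 132 + 1.0*7 = 139 mm

139 mm


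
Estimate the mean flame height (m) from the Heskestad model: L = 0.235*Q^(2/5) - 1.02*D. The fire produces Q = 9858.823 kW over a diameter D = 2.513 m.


Q^(2/5) = 39.585
0.235 * Q^(2/5) = 9.3025
1.02 * D = 2.5633
L = 6.7392 m

6.7392 m


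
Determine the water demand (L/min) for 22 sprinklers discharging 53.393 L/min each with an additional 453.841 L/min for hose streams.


Sprinkler demand = 22 * 53.393 = 1174.646 L/min
Total = 1174.646 + 453.841 = 1628.487 L/min

1628.487 L/min


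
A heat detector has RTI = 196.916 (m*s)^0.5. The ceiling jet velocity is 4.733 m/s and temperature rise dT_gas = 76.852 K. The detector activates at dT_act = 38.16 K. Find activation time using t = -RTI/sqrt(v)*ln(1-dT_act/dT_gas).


dT_act/dT_gas = 0.49654
ln(1 - 0.49654) = -0.68625
t = -196.916 / sqrt(4.733) * -0.68625 = 62.115 s

62.115 s


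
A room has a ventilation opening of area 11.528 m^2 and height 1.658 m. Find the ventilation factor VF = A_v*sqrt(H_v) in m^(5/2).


sqrt(H_v) = 1.2876
VF = 11.528 * 1.2876 = 14.844 m^(5/2)

14.844 m^(5/2)


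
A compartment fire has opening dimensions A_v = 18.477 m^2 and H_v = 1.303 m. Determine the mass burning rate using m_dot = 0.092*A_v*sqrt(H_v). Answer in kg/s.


sqrt(H_v) = 1.1415
m_dot = 0.092 * 18.477 * 1.1415 = 1.9404 kg/s

1.9404 kg/s


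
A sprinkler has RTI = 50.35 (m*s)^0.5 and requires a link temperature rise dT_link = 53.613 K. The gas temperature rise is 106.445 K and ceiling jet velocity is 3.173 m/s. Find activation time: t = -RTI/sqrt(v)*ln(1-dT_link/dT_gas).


dT_link/dT_gas = 0.50367
ln(1 - 0.50367) = -0.70051
t = -50.35 / sqrt(3.173) * -0.70051 = 19.801 s

19.801 s


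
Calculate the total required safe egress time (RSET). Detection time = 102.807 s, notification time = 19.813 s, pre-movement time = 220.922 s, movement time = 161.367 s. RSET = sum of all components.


Total = 102.807 + 19.813 + 220.922 + 161.367 = 504.909 s

504.909 s


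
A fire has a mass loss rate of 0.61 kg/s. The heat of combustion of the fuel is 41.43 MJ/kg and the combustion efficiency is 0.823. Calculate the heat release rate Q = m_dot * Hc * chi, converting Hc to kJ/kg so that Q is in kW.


Hc = 41.43 MJ/kg = 41.43 * 1000 kJ/kg = 41430 kJ/kg
Q = 0.61 kg/s * 41430 kJ/kg * 0.823 = 20799 kW

20799 kW


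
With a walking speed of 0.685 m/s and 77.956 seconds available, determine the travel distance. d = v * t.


d = 0.685 * 77.956 = 53.400 m

53.400 m


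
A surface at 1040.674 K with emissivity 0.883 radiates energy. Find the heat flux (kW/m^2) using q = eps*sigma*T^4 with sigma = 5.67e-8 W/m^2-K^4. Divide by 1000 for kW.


T^4 = 1.1729e+12
q = 0.883 * 5.67e-8 * 1.1729e+12 / 1000 = 58.722 kW/m^2

58.722 kW/m^2


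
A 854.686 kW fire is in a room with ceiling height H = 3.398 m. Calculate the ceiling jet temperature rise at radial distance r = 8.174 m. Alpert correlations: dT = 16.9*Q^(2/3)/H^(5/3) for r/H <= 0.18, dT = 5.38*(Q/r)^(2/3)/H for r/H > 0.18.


r/H = 8.174 / 3.398 = 2.4055
r/H > 0.18, so dT = 5.38*(Q/r)^(2/3)/H
Q/r = 104.56
(Q/r)^(2/3) = 22.195
dT = 5.38 * 22.195 / 3.398 = 35.140 K

35.140 K


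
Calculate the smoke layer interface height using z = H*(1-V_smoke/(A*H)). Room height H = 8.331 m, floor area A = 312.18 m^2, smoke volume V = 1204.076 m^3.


V/(A*H) = 0.46297
1 - 0.46297 = 0.53703
z = 8.331 * 0.53703 = 4.4740 m

4.4740 m


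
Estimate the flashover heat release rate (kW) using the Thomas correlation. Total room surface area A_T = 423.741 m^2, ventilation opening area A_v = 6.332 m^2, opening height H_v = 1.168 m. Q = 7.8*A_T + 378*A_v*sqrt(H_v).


7.8*A_T = 3305.2
sqrt(H_v) = 1.0807
378*A_v*sqrt(H_v) = 2586.7
Q = 3305.2 + 2586.7 = 5891.9 kW

5891.9 kW


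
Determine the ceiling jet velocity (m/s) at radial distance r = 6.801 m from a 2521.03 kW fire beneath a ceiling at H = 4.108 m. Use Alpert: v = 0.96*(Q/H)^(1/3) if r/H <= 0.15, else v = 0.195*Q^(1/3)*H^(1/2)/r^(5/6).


r/H = 6.801 / 4.108 = 1.6556
r/H > 0.15, so v = 0.195*Q^(1/3)*H^(1/2)/r^(5/6)
Q^(1/3) = 13.610
H^(1/2) = 2.0268
r^(5/6) = 4.9410
v = 0.195 * 13.610 * 2.0268 / 4.9410 = 1.0887 m/s

1.0887 m/s


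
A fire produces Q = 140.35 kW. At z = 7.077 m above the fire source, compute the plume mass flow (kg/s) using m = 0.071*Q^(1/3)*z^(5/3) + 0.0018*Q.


Q^(1/3) = 5.1968
z^(5/3) = 26.086
First term = 0.071 * 5.1968 * 26.086 = 9.6252
Second term = 0.0018 * 140.35 = 0.25263
m = 9.8779 kg/s

9.8779 kg/s


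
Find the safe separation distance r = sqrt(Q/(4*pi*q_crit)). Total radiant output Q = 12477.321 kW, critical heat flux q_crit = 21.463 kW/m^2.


4*pi*q_crit = 269.71
Q/(4*pi*q_crit) = 46.262
r = sqrt(46.262) = 6.8016 m

6.8016 m


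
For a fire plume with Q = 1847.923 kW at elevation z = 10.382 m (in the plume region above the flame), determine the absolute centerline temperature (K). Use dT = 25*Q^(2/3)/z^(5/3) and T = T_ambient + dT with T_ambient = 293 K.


Q^(2/3) = 150.59
z^(5/3) = 49.409
dT = 25 * 150.59 / 49.409 = 76.195 K
T = 293 + 76.195 = 369.20 K

369.20 K


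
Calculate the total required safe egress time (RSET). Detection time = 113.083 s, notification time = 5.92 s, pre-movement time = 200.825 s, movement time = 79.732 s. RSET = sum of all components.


Total = 113.083 + 5.92 + 200.825 + 79.732 = 399.56 s

399.56 s


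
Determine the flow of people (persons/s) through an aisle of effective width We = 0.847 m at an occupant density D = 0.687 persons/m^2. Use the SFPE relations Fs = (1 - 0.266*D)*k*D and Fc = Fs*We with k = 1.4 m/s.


1 - 0.266*D = 1 - 0.266*0.687 = 0.81726
Fs = 0.81726 * 1.4 * 0.687 = 0.78604 persons/(s*m)
Fc = 0.78604 * 0.847 = 0.66577 persons/s

0.66577 persons/s


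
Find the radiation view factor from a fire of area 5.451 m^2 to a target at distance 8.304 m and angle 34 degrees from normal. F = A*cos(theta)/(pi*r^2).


cos(34 deg) = 0.82904
pi*r^2 = 216.63
F = 5.451 * 0.82904 / 216.63 = 0.020861

0.020861


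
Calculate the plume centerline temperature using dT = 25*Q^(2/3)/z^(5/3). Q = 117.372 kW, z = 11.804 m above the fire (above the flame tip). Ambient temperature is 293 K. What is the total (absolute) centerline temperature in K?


Q^(2/3) = 23.972
z^(5/3) = 61.195
dT = 25 * 23.972 / 61.195 = 9.7934 K
T = 293 + 9.7934 = 302.79 K

302.79 K


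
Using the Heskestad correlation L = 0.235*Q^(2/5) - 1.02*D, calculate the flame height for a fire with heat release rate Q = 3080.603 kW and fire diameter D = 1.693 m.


Q^(2/5) = 24.857
0.235 * Q^(2/5) = 5.8415
1.02 * D = 1.7269
L = 4.1146 m

4.1146 m


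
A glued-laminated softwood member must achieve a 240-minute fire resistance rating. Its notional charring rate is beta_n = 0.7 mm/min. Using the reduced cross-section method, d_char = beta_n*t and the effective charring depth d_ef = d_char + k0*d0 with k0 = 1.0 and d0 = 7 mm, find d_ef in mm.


d_char = 0.7 * 240 = 168 mm
d_ef = 168 + 1.0*7 = 175 mm

175 mm


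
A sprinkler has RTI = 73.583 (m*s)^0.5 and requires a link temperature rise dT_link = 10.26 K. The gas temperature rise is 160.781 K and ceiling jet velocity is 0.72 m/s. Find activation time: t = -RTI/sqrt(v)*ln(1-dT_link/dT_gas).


dT_link/dT_gas = 0.063814
ln(1 - 0.063814) = -0.065941
t = -73.583 / sqrt(0.72) * -0.065941 = 5.7183 s

5.7183 s


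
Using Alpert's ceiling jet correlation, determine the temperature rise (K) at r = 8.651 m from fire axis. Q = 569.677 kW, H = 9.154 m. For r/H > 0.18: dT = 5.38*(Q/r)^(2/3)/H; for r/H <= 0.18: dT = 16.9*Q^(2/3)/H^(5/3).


r/H = 8.651 / 9.154 = 0.94505
r/H > 0.18, so dT = 5.38*(Q/r)^(2/3)/H
Q/r = 65.851
(Q/r)^(2/3) = 16.307
dT = 5.38 * 16.307 / 9.154 = 9.5840 K

9.5840 K


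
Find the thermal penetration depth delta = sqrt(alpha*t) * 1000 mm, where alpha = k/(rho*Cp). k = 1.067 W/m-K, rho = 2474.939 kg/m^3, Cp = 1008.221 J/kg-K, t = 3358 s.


alpha = 1.067 / (2474.939 * 1008.221) = 4.2761e-07 m^2/s
alpha * t = 0.0014359
delta = sqrt(0.0014359) * 1000 = 37.893 mm

37.893 mm


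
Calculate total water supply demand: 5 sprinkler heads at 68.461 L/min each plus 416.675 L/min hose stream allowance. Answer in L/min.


Sprinkler demand = 5 * 68.461 = 342.305 L/min
Total = 342.305 + 416.675 = 758.98 L/min

758.98 L/min


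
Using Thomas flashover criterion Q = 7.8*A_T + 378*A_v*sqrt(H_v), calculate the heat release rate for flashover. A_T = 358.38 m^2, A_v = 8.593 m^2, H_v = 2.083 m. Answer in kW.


7.8*A_T = 2795.364
sqrt(H_v) = 1.4433
378*A_v*sqrt(H_v) = 4687.9
Q = 2795.364 + 4687.9 = 7483.3 kW

7483.3 kW


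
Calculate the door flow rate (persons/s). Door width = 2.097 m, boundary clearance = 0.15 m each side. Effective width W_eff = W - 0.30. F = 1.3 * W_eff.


W_eff = 2.097 - 0.30 = 1.797 m
F = 1.3 * 1.797 = 2.3361 persons/s

2.3361 persons/s


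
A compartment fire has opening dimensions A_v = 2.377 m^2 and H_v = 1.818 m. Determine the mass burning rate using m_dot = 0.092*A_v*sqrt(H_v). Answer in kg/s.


sqrt(H_v) = 1.3483
m_dot = 0.092 * 2.377 * 1.3483 = 0.29486 kg/s

0.29486 kg/s


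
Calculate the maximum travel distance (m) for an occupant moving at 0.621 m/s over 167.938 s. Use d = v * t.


d = 0.621 * 167.938 = 104.29 m

104.29 m


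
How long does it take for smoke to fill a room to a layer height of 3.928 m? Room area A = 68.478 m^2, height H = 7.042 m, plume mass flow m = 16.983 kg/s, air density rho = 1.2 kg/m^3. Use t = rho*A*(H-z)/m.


H - z = 3.114 m
t = 1.2 * 68.478 * 3.114 / 16.983 = 15.067 s

15.067 s


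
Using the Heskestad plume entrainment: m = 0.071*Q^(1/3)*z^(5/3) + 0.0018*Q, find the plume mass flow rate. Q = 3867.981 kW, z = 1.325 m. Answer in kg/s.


Q^(1/3) = 15.697
z^(5/3) = 1.5984
First term = 0.071 * 15.697 * 1.5984 = 1.7815
Second term = 0.0018 * 3867.981 = 6.9624
m = 8.7438 kg/s

8.7438 kg/s


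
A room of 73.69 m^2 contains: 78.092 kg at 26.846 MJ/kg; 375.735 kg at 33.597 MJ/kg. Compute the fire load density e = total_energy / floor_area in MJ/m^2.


Total energy = 78.092*26.846 + 375.735*33.597
= 2096.458 + 12623.57
= 14720.03 MJ
e = 14720.03 / 73.69 = 199.76 MJ/m^2

199.76 MJ/m^2


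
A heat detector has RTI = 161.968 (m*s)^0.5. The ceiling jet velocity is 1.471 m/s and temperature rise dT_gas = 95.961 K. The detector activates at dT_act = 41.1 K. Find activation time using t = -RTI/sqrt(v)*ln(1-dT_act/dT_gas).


dT_act/dT_gas = 0.42830
ln(1 - 0.42830) = -0.55914
t = -161.968 / sqrt(1.471) * -0.55914 = 74.669 s

74.669 s


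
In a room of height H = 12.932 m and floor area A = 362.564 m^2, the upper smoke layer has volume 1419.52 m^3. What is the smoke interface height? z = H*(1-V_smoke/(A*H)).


V/(A*H) = 0.30275
1 - 0.30275 = 0.69725
z = 12.932 * 0.69725 = 9.0168 m

9.0168 m


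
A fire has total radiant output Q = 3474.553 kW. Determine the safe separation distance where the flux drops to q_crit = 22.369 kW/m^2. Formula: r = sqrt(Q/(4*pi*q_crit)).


4*pi*q_crit = 281.10
Q/(4*pi*q_crit) = 12.361
r = sqrt(12.361) = 3.5158 m

3.5158 m


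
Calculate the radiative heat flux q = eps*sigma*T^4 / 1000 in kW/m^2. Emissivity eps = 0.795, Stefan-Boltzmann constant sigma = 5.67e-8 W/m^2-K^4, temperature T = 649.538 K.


T^4 = 1.7800e+11
q = 0.795 * 5.67e-8 * 1.7800e+11 / 1000 = 8.0236 kW/m^2

8.0236 kW/m^2


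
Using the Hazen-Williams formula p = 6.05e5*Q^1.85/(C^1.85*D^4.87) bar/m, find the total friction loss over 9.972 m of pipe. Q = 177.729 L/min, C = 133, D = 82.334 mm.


Q^1.85 = 14523
C^1.85 = 8494.3
D^4.87 = 2.1324e+09
p/m = 0.00048508 bar/m
p_total = 0.00048508 * 9.972 = 0.0048372 bar

0.0048372 bar


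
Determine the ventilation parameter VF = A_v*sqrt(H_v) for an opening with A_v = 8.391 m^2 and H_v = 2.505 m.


sqrt(H_v) = 1.5827
VF = 8.391 * 1.5827 = 13.281 m^(5/2)

13.281 m^(5/2)


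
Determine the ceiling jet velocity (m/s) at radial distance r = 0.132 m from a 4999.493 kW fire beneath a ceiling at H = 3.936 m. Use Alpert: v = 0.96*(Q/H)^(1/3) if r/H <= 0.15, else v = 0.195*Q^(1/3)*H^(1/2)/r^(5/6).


r/H = 0.132 / 3.936 = 0.033537
r/H <= 0.15, so v = 0.96*(Q/H)^(1/3)
Q/H = 1270.2
(Q/H)^(1/3) = 10.830
v = 0.96 * 10.830 = 10.397 m/s

10.397 m/s


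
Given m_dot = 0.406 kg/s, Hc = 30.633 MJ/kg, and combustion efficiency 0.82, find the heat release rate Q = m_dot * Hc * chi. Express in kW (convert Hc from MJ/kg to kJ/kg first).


Hc = 30.633 MJ/kg = 30.633 * 1000 kJ/kg = 30633 kJ/kg
Q = 0.406 kg/s * 30633 kJ/kg * 0.82 = 10198 kW

10198 kW


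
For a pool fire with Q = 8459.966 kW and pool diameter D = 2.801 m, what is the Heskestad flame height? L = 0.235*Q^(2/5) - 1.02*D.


Q^(2/5) = 37.235
0.235 * Q^(2/5) = 8.7501
1.02 * D = 2.8570
L = 5.8931 m

5.8931 m


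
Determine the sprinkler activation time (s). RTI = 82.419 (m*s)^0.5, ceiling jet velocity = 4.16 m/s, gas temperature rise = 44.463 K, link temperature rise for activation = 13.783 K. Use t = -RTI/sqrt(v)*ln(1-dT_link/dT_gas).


dT_link/dT_gas = 0.30999
ln(1 - 0.30999) = -0.37105
t = -82.419 / sqrt(4.16) * -0.37105 = 14.994 s

14.994 s


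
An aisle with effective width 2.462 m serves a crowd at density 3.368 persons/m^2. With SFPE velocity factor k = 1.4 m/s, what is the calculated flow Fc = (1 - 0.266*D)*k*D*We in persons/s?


1 - 0.266*D = 1 - 0.266*3.368 = 0.10411
Fs = 0.10411 * 1.4 * 3.368 = 0.49091 persons/(s*m)
Fc = 0.49091 * 2.462 = 1.2086 persons/s

1.2086 persons/s


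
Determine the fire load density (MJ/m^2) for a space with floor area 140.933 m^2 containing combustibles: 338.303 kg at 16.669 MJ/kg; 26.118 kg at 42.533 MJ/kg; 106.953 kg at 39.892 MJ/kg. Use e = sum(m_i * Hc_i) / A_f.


Total energy = 338.303*16.669 + 26.118*42.533 + 106.953*39.892
= 5639.173 + 1110.877 + 4266.569
= 11016.62 MJ
e = 11016.62 / 140.933 = 78.169 MJ/m^2

78.169 MJ/m^2


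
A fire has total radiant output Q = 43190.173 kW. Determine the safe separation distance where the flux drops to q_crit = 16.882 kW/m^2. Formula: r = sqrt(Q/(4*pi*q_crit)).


4*pi*q_crit = 212.15
Q/(4*pi*q_crit) = 203.59
r = sqrt(203.59) = 14.268 m

14.268 m


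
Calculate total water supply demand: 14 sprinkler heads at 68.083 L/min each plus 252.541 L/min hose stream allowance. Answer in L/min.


Sprinkler demand = 14 * 68.083 = 953.162 L/min
Total = 953.162 + 252.541 = 1205.703 L/min

1205.703 L/min


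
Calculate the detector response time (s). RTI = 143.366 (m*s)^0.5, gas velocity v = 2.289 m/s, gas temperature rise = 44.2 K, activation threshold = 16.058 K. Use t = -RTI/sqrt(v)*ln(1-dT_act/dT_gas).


dT_act/dT_gas = 0.36330
ln(1 - 0.36330) = -0.45146
t = -143.366 / sqrt(2.289) * -0.45146 = 42.780 s

42.780 s


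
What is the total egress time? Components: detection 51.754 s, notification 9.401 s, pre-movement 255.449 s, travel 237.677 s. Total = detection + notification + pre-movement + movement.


Total = 51.754 + 9.401 + 255.449 + 237.677 = 554.281 s

554.281 s


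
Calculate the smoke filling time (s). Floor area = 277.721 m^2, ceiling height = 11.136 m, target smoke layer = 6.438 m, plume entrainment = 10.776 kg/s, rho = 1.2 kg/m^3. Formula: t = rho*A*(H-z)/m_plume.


H - z = 4.698 m
t = 1.2 * 277.721 * 4.698 / 10.776 = 145.29 s

145.29 s


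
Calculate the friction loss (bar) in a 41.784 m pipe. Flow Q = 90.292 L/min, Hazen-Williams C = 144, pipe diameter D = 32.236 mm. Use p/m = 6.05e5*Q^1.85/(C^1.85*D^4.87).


Q^1.85 = 4149.1
C^1.85 = 9839.4
D^4.87 = 2.2163e+07
p/m = 0.011511 bar/m
p_total = 0.011511 * 41.784 = 0.48098 bar

0.48098 bar


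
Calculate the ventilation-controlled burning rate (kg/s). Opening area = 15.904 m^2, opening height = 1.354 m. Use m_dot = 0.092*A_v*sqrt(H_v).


sqrt(H_v) = 1.1636
m_dot = 0.092 * 15.904 * 1.1636 = 1.7026 kg/s

1.7026 kg/s


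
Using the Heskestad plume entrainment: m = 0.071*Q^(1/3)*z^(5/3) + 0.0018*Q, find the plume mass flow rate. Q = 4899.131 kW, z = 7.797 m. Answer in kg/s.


Q^(1/3) = 16.984
z^(5/3) = 30.658
First term = 0.071 * 16.984 * 30.658 = 36.970
Second term = 0.0018 * 4899.131 = 8.8184
m = 45.788 kg/s

45.788 kg/s


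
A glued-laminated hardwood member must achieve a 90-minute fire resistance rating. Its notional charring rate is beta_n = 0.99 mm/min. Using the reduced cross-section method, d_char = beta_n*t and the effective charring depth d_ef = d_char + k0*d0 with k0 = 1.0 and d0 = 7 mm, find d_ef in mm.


d_char = 0.99 * 90 = 89.1 mm
d_ef = 89.1 + 1.0*7 = 96.1 mm

96.1 mm


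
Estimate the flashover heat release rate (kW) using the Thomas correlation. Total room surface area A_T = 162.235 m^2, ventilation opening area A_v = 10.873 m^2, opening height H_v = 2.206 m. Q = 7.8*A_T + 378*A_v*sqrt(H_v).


7.8*A_T = 1265.433
sqrt(H_v) = 1.4853
378*A_v*sqrt(H_v) = 6104.4
Q = 1265.433 + 6104.4 = 7369.8 kW

7369.8 kW


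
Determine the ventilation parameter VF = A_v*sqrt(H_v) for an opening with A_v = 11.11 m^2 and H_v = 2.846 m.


sqrt(H_v) = 1.6870
VF = 11.11 * 1.6870 = 18.743 m^(5/2)

18.743 m^(5/2)


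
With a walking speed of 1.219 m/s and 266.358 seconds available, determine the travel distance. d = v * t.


d = 1.219 * 266.358 = 324.69 m

324.69 m


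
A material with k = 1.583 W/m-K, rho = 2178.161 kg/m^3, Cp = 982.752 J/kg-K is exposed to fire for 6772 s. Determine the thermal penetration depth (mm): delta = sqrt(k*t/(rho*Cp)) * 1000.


alpha = 1.583 / (2178.161 * 982.752) = 7.3952e-07 m^2/s
alpha * t = 0.0050080
delta = sqrt(0.0050080) * 1000 = 70.767 mm

70.767 mm


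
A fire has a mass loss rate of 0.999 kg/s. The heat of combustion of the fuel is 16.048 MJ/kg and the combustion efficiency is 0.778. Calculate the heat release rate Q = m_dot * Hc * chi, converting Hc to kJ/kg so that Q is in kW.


Hc = 16.048 MJ/kg = 16.048 * 1000 kJ/kg = 16048 kJ/kg
Q = 0.999 kg/s * 16048 kJ/kg * 0.778 = 12473 kW

12473 kW


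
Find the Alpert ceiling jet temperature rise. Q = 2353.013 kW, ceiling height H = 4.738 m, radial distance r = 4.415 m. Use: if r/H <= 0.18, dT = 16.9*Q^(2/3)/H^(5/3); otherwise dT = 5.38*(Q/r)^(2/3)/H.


r/H = 4.415 / 4.738 = 0.93183
r/H > 0.18, so dT = 5.38*(Q/r)^(2/3)/H
Q/r = 532.96
(Q/r)^(2/3) = 65.735
dT = 5.38 * 65.735 / 4.738 = 74.642 K

74.642 K


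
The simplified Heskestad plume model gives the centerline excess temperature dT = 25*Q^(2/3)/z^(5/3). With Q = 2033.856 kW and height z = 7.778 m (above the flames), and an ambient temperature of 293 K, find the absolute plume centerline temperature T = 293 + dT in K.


Q^(2/3) = 160.53
z^(5/3) = 30.534
dT = 25 * 160.53 / 30.534 = 131.43 K
T = 293 + 131.43 = 424.43 K

424.43 K


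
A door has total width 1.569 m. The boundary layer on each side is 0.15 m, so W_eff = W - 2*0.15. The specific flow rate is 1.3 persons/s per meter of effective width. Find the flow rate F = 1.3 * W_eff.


W_eff = 1.569 - 0.30 = 1.269 m
F = 1.3 * 1.269 = 1.6497 persons/s

1.6497 persons/s


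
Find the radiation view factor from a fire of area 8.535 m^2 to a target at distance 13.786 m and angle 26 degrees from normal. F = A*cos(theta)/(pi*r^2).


cos(26 deg) = 0.89879
pi*r^2 = 597.07
F = 8.535 * 0.89879 / 597.07 = 0.012848

0.012848


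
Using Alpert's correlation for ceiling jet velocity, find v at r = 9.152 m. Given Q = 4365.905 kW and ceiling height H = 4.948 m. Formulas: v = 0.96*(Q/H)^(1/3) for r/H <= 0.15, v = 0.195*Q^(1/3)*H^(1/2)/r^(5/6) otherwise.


r/H = 9.152 / 4.948 = 1.8496
r/H > 0.15, so v = 0.195*Q^(1/3)*H^(1/2)/r^(5/6)
Q^(1/3) = 16.344
H^(1/2) = 2.2244
r^(5/6) = 6.3280
v = 0.195 * 16.344 * 2.2244 / 6.3280 = 1.1203 m/s

1.1203 m/s


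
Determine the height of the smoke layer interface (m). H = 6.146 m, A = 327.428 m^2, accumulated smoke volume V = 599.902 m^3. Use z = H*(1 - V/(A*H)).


V/(A*H) = 0.29811
1 - 0.29811 = 0.70189
z = 6.146 * 0.70189 = 4.3138 m

4.3138 m


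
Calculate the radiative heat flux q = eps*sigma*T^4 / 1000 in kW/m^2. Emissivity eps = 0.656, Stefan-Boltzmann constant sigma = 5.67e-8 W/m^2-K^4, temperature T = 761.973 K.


T^4 = 3.3710e+11
q = 0.656 * 5.67e-8 * 3.3710e+11 / 1000 = 12.538 kW/m^2

12.538 kW/m^2


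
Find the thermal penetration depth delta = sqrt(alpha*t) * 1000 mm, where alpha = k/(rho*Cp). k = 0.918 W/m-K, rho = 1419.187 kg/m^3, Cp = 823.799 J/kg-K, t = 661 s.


alpha = 0.918 / (1419.187 * 823.799) = 7.8520e-07 m^2/s
alpha * t = 0.00051902
delta = sqrt(0.00051902) * 1000 = 22.782 mm

22.782 mm


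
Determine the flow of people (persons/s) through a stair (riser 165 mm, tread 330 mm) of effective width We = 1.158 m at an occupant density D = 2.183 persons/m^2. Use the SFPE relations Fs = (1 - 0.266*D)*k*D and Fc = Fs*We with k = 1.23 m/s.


1 - 0.266*D = 1 - 0.266*2.183 = 0.41932
Fs = 0.41932 * 1.23 * 2.183 = 1.1259 persons/(s*m)
Fc = 1.1259 * 1.158 = 1.3038 persons/s

1.3038 persons/s


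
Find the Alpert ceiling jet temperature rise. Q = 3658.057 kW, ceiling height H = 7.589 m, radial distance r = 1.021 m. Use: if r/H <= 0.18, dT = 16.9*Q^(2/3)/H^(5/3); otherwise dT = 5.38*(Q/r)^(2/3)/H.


r/H = 1.021 / 7.589 = 0.13454
r/H <= 0.18, so dT = 16.9*Q^(2/3)/H^(5/3)
Q^(2/3) = 237.41
H^(5/3) = 29.307
dT = 16.9 * 237.41 / 29.307 = 136.90 K

136.90 K


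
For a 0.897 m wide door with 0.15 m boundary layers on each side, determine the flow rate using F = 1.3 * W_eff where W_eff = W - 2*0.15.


W_eff = 0.897 - 0.30 = 0.597 m
F = 1.3 * 0.597 = 0.77610 persons/s

0.77610 persons/s


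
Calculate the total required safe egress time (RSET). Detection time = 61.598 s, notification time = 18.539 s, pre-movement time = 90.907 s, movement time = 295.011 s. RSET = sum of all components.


Total = 61.598 + 18.539 + 90.907 + 295.011 = 466.055 s

466.055 s


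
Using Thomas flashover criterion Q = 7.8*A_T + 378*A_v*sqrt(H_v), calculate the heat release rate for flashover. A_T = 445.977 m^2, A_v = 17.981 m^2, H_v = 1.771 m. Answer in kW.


7.8*A_T = 3478.6
sqrt(H_v) = 1.3308
378*A_v*sqrt(H_v) = 9045.1
Q = 3478.6 + 9045.1 = 12524 kW

12524 kW


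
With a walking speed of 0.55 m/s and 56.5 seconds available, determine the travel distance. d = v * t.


d = 0.55 * 56.5 = 31.075 m

31.075 m


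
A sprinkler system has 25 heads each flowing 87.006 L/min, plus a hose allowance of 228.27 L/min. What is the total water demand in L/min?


Sprinkler demand = 25 * 87.006 = 2175.15 L/min
Total = 2175.15 + 228.27 = 2403.42 L/min

2403.42 L/min


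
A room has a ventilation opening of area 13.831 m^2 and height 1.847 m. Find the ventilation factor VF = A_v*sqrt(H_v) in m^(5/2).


sqrt(H_v) = 1.3590
VF = 13.831 * 1.3590 = 18.797 m^(5/2)

18.797 m^(5/2)


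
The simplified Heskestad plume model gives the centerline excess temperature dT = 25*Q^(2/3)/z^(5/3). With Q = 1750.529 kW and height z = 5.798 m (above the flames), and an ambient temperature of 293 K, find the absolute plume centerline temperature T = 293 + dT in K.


Q^(2/3) = 145.25
z^(5/3) = 18.712
dT = 25 * 145.25 / 18.712 = 194.05 K
T = 293 + 194.05 = 487.05 K

487.05 K


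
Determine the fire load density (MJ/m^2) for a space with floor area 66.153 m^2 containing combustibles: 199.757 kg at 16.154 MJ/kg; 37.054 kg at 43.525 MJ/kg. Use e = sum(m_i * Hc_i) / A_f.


Total energy = 199.757*16.154 + 37.054*43.525
= 3226.875 + 1612.775
= 4839.650 MJ
e = 4839.650 / 66.153 = 73.158 MJ/m^2

73.158 MJ/m^2


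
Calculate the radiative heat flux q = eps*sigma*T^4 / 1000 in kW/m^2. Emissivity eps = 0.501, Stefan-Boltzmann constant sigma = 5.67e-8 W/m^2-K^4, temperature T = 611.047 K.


T^4 = 1.3941e+11
q = 0.501 * 5.67e-8 * 1.3941e+11 / 1000 = 3.9602 kW/m^2

3.9602 kW/m^2


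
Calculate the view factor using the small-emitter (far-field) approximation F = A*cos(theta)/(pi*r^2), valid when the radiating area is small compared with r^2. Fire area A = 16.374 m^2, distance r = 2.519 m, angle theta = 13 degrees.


cos(13 deg) = 0.97437
pi*r^2 = 19.935
F = 16.374 * 0.97437 / 19.935 = 0.80034

0.80034


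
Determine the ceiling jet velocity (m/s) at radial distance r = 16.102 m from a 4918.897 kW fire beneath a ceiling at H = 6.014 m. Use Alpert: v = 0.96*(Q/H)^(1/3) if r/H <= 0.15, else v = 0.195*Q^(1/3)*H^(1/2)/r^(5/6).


r/H = 16.102 / 6.014 = 2.6774
r/H > 0.15, so v = 0.195*Q^(1/3)*H^(1/2)/r^(5/6)
Q^(1/3) = 17.007
H^(1/2) = 2.4523
r^(5/6) = 10.133
v = 0.195 * 17.007 * 2.4523 / 10.133 = 0.80261 m/s

0.80261 m/s


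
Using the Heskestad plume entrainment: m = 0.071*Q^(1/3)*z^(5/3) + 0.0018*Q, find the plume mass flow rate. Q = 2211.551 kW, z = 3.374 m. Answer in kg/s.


Q^(1/3) = 13.029
z^(5/3) = 7.5900
First term = 0.071 * 13.029 * 7.5900 = 7.0210
Second term = 0.0018 * 2211.551 = 3.9808
m = 11.002 kg/s

11.002 kg/s


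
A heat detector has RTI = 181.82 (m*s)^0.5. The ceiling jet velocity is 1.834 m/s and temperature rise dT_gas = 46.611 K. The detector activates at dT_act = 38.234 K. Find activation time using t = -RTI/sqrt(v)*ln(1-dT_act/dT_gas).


dT_act/dT_gas = 0.82028
ln(1 - 0.82028) = -1.7163
t = -181.82 / sqrt(1.834) * -1.7163 = 230.43 s

230.43 s


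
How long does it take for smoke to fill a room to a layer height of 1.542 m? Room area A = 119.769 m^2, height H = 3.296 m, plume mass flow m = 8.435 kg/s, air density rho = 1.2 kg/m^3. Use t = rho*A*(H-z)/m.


H - z = 1.754 m
t = 1.2 * 119.769 * 1.754 / 8.435 = 29.886 s

29.886 s


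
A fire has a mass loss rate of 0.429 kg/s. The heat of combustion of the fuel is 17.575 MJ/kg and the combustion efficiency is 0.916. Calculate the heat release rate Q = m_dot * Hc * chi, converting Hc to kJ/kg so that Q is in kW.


Hc = 17.575 MJ/kg = 17.575 * 1000 kJ/kg = 17575 kJ/kg
Q = 0.429 kg/s * 17575 kJ/kg * 0.916 = 6906.3 kW

6906.3 kW


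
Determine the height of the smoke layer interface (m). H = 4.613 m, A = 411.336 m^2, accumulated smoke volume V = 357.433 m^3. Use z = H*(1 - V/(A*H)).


V/(A*H) = 0.18837
1 - 0.18837 = 0.81163
z = 4.613 * 0.81163 = 3.7440 m

3.7440 m


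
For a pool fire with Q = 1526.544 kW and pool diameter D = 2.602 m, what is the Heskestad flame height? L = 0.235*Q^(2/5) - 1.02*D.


Q^(2/5) = 18.771
0.235 * Q^(2/5) = 4.4111
1.02 * D = 2.6540
L = 1.7571 m

1.7571 m


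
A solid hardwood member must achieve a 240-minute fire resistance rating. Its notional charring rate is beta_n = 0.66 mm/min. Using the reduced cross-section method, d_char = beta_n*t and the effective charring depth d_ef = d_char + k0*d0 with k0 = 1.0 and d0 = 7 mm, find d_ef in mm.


d_char = 0.66 * 240 = 158.4 mm
d_ef = 158.4 + 1.0*7 = 165.4 mm

165.4 mm


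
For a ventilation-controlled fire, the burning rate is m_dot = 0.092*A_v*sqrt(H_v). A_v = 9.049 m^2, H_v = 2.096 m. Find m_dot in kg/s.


sqrt(H_v) = 1.4478
m_dot = 0.092 * 9.049 * 1.4478 = 1.2053 kg/s

1.2053 kg/s


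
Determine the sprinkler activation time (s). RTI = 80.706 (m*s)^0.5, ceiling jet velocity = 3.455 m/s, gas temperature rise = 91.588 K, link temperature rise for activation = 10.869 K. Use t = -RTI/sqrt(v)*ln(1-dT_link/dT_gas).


dT_link/dT_gas = 0.11867
ln(1 - 0.11867) = -0.12633
t = -80.706 / sqrt(3.455) * -0.12633 = 5.4850 s

5.4850 s


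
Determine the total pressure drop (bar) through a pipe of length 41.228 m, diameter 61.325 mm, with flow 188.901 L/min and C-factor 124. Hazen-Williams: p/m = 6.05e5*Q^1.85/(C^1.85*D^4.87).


Q^1.85 = 16257
C^1.85 = 7461.6
D^4.87 = 5.0792e+08
p/m = 0.0025952 bar/m
p_total = 0.0025952 * 41.228 = 0.10699 bar

0.10699 bar


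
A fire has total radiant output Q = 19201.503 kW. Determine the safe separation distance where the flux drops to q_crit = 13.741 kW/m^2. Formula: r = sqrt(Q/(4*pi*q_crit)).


4*pi*q_crit = 172.67
Q/(4*pi*q_crit) = 111.20
r = sqrt(111.20) = 10.545 m

10.545 m


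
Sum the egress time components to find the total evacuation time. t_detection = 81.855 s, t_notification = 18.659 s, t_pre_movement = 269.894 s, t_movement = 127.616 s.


Total = 81.855 + 18.659 + 269.894 + 127.616 = 498.024 s

498.024 s


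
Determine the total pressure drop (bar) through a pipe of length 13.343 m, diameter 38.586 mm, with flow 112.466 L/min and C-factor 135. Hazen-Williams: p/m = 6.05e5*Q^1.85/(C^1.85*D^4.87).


Q^1.85 = 6228.6
C^1.85 = 8732.1
D^4.87 = 5.3200e+07
p/m = 0.0081117 bar/m
p_total = 0.0081117 * 13.343 = 0.10824 bar

0.10824 bar


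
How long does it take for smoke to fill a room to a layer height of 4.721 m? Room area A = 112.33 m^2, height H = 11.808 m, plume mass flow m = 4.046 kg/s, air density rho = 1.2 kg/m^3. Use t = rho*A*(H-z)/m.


H - z = 7.087 m
t = 1.2 * 112.33 * 7.087 / 4.046 = 236.11 s

236.11 s


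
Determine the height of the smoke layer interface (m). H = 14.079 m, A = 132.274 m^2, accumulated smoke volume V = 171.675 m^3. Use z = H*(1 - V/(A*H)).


V/(A*H) = 0.092185
1 - 0.092185 = 0.90781
z = 14.079 * 0.90781 = 12.781 m

12.781 m


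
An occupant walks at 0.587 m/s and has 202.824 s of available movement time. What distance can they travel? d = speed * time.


d = 0.587 * 202.824 = 119.06 m

119.06 m


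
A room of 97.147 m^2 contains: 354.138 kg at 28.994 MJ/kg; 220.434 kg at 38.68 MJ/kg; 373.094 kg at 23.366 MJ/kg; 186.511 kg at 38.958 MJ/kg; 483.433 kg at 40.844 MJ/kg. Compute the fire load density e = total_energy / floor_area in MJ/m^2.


Total energy = 354.138*28.994 + 220.434*38.68 + 373.094*23.366 + 186.511*38.958 + 483.433*40.844
= 10267.88 + 8526.387 + 8717.714 + 7266.096 + 19745.34
= 54523.41 MJ
e = 54523.41 / 97.147 = 561.25 MJ/m^2

561.25 MJ/m^2


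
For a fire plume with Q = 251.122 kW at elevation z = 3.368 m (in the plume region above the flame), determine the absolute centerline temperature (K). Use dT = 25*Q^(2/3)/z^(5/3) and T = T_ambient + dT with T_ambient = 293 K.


Q^(2/3) = 39.804
z^(5/3) = 7.5675
dT = 25 * 39.804 / 7.5675 = 131.50 K
T = 293 + 131.50 = 424.50 K

424.50 K


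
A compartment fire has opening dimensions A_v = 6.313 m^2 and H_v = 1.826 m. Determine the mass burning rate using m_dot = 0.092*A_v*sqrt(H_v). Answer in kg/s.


sqrt(H_v) = 1.3513
m_dot = 0.092 * 6.313 * 1.3513 = 0.78483 kg/s

0.78483 kg/s


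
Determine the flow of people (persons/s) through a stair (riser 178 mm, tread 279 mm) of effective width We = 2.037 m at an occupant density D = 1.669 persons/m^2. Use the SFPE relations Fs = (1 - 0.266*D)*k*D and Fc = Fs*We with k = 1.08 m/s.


1 - 0.266*D = 1 - 0.266*1.669 = 0.55605
Fs = 0.55605 * 1.08 * 1.669 = 1.0023 persons/(s*m)
Fc = 1.0023 * 2.037 = 2.0417 persons/s

2.0417 persons/s


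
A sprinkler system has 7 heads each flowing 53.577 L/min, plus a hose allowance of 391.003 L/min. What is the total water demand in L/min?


Sprinkler demand = 7 * 53.577 = 375.039 L/min
Total = 375.039 + 391.003 = 766.042 L/min

766.042 L/min


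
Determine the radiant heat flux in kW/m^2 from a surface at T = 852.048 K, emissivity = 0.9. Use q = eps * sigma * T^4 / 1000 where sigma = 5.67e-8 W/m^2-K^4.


T^4 = 5.2706e+11
q = 0.9 * 5.67e-8 * 5.2706e+11 / 1000 = 26.896 kW/m^2

26.896 kW/m^2


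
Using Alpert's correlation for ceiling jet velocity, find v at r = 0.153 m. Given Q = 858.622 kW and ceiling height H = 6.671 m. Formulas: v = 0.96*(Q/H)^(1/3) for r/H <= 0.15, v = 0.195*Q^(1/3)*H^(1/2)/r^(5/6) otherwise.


r/H = 0.153 / 6.671 = 0.022935
r/H <= 0.15, so v = 0.96*(Q/H)^(1/3)
Q/H = 128.71
(Q/H)^(1/3) = 5.0490
v = 0.96 * 5.0490 = 4.8470 m/s

4.8470 m/s


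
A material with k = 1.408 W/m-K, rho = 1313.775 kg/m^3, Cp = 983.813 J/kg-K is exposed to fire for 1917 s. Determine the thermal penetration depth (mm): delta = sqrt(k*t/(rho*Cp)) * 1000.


alpha = 1.408 / (1313.775 * 983.813) = 1.0894e-06 m^2/s
alpha * t = 0.0020883
delta = sqrt(0.0020883) * 1000 = 45.698 mm

45.698 mm


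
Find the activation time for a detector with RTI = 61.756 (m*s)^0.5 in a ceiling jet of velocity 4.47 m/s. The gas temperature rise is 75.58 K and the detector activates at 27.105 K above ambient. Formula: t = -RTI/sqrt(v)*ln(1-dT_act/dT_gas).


dT_act/dT_gas = 0.35863
ln(1 - 0.35863) = -0.44414
t = -61.756 / sqrt(4.47) * -0.44414 = 12.973 s

12.973 s


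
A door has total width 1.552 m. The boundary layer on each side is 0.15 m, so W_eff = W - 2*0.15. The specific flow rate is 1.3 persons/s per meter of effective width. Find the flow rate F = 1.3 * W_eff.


W_eff = 1.552 - 0.30 = 1.252 m
F = 1.3 * 1.252 = 1.6276 persons/s

1.6276 persons/s


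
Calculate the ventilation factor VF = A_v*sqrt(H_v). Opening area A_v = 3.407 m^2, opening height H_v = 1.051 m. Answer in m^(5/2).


sqrt(H_v) = 1.0252
VF = 3.407 * 1.0252 = 3.4928 m^(5/2)

3.4928 m^(5/2)


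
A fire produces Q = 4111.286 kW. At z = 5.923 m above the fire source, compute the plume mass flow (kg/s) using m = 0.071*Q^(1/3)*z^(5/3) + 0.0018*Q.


Q^(1/3) = 16.020
z^(5/3) = 19.390
First term = 0.071 * 16.020 * 19.390 = 22.054
Second term = 0.0018 * 4111.286 = 7.4003
m = 29.454 kg/s

29.454 kg/s


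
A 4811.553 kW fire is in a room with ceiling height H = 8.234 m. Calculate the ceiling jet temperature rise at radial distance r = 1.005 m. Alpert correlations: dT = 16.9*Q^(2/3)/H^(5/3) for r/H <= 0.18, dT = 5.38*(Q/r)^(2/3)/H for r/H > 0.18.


r/H = 1.005 / 8.234 = 0.12205
r/H <= 0.18, so dT = 16.9*Q^(2/3)/H^(5/3)
Q^(2/3) = 285.01
H^(5/3) = 33.575
dT = 16.9 * 285.01 / 33.575 = 143.46 K

143.46 K


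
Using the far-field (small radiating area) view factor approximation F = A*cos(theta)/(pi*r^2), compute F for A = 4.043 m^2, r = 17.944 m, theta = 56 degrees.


cos(56 deg) = 0.55919
pi*r^2 = 1011.6
F = 4.043 * 0.55919 / 1011.6 = 0.0022350

0.0022350


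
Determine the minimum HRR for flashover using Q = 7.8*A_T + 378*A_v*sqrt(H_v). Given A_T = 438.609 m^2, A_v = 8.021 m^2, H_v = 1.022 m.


7.8*A_T = 3421.2
sqrt(H_v) = 1.0109
378*A_v*sqrt(H_v) = 3065.1
Q = 3421.2 + 3065.1 = 6486.3 kW

6486.3 kW


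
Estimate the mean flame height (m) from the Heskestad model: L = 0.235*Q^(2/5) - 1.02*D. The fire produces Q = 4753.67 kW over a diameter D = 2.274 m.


Q^(2/5) = 29.567
0.235 * Q^(2/5) = 6.9483
1.02 * D = 2.3195
L = 4.6288 m

4.6288 m


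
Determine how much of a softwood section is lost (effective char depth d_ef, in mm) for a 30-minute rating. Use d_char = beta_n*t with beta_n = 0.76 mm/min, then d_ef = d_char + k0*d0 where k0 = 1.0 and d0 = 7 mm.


d_char = 0.76 * 30 = 22.8 mm
d_ef = 22.8 + 1.0*7 = 29.8 mm

29.8 mm


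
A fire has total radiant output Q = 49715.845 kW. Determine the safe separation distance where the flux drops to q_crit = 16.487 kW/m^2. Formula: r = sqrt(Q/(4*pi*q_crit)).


4*pi*q_crit = 207.18
Q/(4*pi*q_crit) = 239.96
r = sqrt(239.96) = 15.491 m

15.491 m


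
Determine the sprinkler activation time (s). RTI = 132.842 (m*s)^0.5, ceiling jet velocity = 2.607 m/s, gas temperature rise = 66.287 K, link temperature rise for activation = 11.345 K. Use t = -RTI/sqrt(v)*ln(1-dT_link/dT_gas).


dT_link/dT_gas = 0.17115
ln(1 - 0.17115) = -0.18772
t = -132.842 / sqrt(2.607) * -0.18772 = 15.444 s

15.444 s


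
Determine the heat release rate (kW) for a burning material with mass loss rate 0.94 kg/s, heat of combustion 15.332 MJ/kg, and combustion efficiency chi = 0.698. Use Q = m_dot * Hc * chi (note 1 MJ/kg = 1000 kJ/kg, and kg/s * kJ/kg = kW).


Hc = 15.332 MJ/kg = 15.332 * 1000 kJ/kg = 15332 kJ/kg
Q = 0.94 kg/s * 15332 kJ/kg * 0.698 = 10060 kW

10060 kW


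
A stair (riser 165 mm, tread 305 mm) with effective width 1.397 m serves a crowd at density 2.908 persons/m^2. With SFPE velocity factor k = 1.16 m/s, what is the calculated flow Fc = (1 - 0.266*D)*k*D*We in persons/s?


1 - 0.266*D = 1 - 0.266*2.908 = 0.22647
Fs = 0.22647 * 1.16 * 2.908 = 0.76395 persons/(s*m)
Fc = 0.76395 * 1.397 = 1.0672 persons/s

1.0672 persons/s


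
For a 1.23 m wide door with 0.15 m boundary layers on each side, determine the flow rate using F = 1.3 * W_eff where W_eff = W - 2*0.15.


W_eff = 1.23 - 0.30 = 0.93 m
F = 1.3 * 0.93 = 1.209 persons/s

1.209 persons/s


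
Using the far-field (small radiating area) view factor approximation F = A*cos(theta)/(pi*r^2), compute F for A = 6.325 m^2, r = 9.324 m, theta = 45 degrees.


cos(45 deg) = 0.70711
pi*r^2 = 273.12
F = 6.325 * 0.70711 / 273.12 = 0.016375

0.016375


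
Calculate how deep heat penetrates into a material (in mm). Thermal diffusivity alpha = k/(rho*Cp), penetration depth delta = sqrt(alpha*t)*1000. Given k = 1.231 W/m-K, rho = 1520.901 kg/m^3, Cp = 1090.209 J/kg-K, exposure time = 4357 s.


alpha = 1.231 / (1520.901 * 1090.209) = 7.4242e-07 m^2/s
alpha * t = 0.0032347
delta = sqrt(0.0032347) * 1000 = 56.874 mm

56.874 mm


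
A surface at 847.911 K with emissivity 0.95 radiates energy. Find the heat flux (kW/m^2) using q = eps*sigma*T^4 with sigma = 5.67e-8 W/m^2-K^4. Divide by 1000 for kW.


T^4 = 5.1689e+11
q = 0.95 * 5.67e-8 * 5.1689e+11 / 1000 = 27.842 kW/m^2

27.842 kW/m^2


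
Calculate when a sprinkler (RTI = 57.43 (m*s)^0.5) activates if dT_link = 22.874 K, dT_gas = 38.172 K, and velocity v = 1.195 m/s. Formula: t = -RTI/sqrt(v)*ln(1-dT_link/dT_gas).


dT_link/dT_gas = 0.59924
ln(1 - 0.59924) = -0.91438
t = -57.43 / sqrt(1.195) * -0.91438 = 48.038 s

48.038 s


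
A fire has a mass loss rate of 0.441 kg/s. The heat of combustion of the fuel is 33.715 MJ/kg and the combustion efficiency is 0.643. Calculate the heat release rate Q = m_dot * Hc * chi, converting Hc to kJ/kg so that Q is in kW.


Hc = 33.715 MJ/kg = 33.715 * 1000 kJ/kg = 33715 kJ/kg
Q = 0.441 kg/s * 33715 kJ/kg * 0.643 = 9560.3 kW

9560.3 kW


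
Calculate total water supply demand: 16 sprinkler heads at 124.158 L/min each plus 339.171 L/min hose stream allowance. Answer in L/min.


Sprinkler demand = 16 * 124.158 = 1986.528 L/min
Total = 1986.528 + 339.171 = 2325.699 L/min

2325.699 L/min
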